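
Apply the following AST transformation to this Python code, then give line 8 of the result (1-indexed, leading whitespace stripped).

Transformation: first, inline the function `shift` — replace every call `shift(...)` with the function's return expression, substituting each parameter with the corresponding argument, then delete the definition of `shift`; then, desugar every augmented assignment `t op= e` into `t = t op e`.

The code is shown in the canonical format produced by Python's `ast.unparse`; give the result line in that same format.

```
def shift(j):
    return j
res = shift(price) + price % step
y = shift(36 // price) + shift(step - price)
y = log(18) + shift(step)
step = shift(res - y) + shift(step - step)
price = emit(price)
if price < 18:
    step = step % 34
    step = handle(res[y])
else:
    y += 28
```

step = handle(res[y])

Transformed code:
res = price + price % step
y = 36 // price + (step - price)
y = log(18) + step
step = res - y + (step - step)
price = emit(price)
if price < 18:
    step = step % 34
    step = handle(res[y])
else:
    y = y + 28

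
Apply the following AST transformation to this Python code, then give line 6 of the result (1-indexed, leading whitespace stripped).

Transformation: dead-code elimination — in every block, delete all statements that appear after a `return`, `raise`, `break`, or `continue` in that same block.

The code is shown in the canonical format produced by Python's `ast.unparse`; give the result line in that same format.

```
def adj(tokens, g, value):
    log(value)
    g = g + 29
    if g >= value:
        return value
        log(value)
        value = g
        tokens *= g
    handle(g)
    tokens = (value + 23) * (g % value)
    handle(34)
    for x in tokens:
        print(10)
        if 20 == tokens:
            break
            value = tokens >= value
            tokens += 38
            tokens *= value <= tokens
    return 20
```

Transformed code:
def adj(tokens, g, value):
    log(value)
    g = g + 29
    if g >= value:
        return value
    handle(g)
    tokens = (value + 23) * (g % value)
    handle(34)
    for x in tokens:
        print(10)
        if 20 == tokens:
            break
    return 20

handle(g)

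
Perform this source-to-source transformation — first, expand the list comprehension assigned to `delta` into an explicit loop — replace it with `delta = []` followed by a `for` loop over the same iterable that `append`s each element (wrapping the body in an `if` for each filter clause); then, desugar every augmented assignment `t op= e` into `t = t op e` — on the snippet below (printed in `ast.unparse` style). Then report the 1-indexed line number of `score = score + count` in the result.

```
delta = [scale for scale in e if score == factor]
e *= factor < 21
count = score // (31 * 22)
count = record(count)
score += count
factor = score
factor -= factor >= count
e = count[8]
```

Transformed code:
delta = []
for scale in e:
    if score == factor:
        delta.append(scale)
e = e * (factor < 21)
count = score // (31 * 22)
count = record(count)
score = score + count
factor = score
factor = factor - (factor >= count)
e = count[8]

8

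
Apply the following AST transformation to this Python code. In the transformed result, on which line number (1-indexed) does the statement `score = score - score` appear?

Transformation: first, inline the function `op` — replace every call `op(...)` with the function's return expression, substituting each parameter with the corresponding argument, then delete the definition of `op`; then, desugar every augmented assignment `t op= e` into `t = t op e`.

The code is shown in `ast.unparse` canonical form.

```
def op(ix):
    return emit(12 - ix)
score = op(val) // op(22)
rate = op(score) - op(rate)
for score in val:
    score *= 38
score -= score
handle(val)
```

Transformed code:
score = emit(12 - val) // emit(12 - 22)
rate = emit(12 - score) - emit(12 - rate)
for score in val:
    score = score * 38
score = score - score
handle(val)

5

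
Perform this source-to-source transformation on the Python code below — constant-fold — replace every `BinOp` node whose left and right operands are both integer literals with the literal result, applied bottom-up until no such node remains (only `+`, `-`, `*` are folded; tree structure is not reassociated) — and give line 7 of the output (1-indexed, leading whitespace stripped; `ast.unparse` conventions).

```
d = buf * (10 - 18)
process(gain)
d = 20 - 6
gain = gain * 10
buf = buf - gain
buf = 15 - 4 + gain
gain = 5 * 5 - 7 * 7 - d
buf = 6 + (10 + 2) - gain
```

gain = -24 - d

Transformed code:
d = buf * -8
process(gain)
d = 14
gain = gain * 10
buf = buf - gain
buf = 11 + gain
gain = -24 - d
buf = 18 - gain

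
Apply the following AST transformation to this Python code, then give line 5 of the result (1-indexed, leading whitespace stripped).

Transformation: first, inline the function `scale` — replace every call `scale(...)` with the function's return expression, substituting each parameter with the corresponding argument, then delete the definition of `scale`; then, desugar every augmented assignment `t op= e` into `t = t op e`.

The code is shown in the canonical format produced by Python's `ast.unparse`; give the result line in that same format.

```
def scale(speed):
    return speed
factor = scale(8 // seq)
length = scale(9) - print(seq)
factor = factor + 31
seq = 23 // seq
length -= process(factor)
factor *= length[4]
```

Transformed code:
factor = 8 // seq
length = 9 - print(seq)
factor = factor + 31
seq = 23 // seq
length = length - process(factor)
factor = factor * length[4]

length = length - process(factor)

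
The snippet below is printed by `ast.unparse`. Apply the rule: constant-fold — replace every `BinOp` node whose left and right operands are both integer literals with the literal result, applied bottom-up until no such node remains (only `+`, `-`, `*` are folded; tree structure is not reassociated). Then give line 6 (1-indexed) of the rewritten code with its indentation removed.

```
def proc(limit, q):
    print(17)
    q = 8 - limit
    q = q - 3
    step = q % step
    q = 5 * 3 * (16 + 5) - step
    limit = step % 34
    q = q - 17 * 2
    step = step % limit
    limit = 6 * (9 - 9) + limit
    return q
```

Transformed code:
def proc(limit, q):
    print(17)
    q = 8 - limit
    q = q - 3
    step = q % step
    q = 315 - step
    limit = step % 34
    q = q - 34
    step = step % limit
    limit = 0 + limit
    return q

q = 315 - step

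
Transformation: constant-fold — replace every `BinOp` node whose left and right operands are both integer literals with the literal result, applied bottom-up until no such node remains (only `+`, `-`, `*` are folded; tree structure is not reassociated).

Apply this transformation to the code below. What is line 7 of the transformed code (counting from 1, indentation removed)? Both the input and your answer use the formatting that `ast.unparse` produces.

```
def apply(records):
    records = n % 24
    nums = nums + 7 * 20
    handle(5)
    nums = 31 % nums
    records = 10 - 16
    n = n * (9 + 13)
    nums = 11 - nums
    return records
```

Transformed code:
def apply(records):
    records = n % 24
    nums = nums + 140
    handle(5)
    nums = 31 % nums
    records = -6
    n = n * 22
    nums = 11 - nums
    return records

n = n * 22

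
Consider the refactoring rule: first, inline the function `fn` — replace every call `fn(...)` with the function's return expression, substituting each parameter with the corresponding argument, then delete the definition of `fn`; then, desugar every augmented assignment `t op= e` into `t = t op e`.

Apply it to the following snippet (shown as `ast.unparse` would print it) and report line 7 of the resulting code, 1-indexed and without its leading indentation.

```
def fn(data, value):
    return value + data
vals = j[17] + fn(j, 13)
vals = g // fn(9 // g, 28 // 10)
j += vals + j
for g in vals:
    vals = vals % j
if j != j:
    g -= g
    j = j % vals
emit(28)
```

Transformed code:
vals = j[17] + (13 + j)
vals = g // (28 // 10 + 9 // g)
j = j + (vals + j)
for g in vals:
    vals = vals % j
if j != j:
    g = g - g
    j = j % vals
emit(28)

g = g - g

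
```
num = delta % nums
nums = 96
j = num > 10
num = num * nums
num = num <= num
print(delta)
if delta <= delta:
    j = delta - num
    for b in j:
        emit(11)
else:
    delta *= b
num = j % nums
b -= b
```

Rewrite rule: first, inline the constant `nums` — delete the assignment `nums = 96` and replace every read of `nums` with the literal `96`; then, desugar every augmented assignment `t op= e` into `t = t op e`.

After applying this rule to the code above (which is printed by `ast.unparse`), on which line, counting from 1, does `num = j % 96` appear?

12

Transformed code:
num = delta % 96
j = num > 10
num = num * 96
num = num <= num
print(delta)
if delta <= delta:
    j = delta - num
    for b in j:
        emit(11)
else:
    delta = delta * b
num = j % 96
b = b - b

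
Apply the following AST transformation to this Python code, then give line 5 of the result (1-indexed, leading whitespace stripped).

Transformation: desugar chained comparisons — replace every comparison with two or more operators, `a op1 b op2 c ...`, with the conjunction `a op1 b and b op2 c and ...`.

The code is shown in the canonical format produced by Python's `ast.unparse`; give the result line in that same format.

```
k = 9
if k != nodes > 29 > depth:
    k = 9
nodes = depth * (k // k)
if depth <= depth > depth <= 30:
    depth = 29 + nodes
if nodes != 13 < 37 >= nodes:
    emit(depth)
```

Transformed code:
k = 9
if k != nodes and nodes > 29 and (29 > depth):
    k = 9
nodes = depth * (k // k)
if depth <= depth and depth > depth and (depth <= 30):
    depth = 29 + nodes
if nodes != 13 and 13 < 37 and (37 >= nodes):
    emit(depth)

if depth <= depth and depth > depth and (depth <= 30):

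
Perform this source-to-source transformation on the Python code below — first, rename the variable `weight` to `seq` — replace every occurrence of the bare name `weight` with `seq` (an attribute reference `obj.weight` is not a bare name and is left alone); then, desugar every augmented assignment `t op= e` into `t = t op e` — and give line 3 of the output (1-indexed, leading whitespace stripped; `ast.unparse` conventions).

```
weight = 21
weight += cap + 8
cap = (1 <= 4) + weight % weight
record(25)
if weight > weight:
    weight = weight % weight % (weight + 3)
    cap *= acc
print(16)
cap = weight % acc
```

Transformed code:
seq = 21
seq = seq + (cap + 8)
cap = (1 <= 4) + seq % seq
record(25)
if seq > seq:
    seq = seq % seq % (seq + 3)
    cap = cap * acc
print(16)
cap = seq % acc

cap = (1 <= 4) + seq % seq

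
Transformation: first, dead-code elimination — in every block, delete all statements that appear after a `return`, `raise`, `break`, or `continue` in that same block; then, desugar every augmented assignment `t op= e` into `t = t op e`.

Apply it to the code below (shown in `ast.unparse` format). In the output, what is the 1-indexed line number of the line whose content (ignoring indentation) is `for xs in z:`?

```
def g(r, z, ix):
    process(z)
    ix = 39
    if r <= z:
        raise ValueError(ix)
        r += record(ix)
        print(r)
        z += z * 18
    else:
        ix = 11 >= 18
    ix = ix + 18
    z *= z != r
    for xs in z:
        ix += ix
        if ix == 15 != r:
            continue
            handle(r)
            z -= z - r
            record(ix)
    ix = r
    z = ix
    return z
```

Transformed code:
def g(r, z, ix):
    process(z)
    ix = 39
    if r <= z:
        raise ValueError(ix)
    else:
        ix = 11 >= 18
    ix = ix + 18
    z = z * (z != r)
    for xs in z:
        ix = ix + ix
        if ix == 15 != r:
            continue
    ix = r
    z = ix
    return z

10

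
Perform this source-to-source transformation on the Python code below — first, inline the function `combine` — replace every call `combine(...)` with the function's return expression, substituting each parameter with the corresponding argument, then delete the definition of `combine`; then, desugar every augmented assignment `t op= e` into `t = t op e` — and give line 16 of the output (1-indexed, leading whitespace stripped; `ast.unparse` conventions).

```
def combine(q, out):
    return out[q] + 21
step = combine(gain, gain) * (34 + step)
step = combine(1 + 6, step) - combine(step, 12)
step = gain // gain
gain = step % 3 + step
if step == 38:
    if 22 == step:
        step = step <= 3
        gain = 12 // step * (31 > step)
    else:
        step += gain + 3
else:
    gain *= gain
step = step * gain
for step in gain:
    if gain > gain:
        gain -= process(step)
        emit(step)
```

Transformed code:
step = (gain[gain] + 21) * (34 + step)
step = step[1 + 6] + 21 - (12[step] + 21)
step = gain // gain
gain = step % 3 + step
if step == 38:
    if 22 == step:
        step = step <= 3
        gain = 12 // step * (31 > step)
    else:
        step = step + (gain + 3)
else:
    gain = gain * gain
step = step * gain
for step in gain:
    if gain > gain:
        gain = gain - process(step)
        emit(step)

gain = gain - process(step)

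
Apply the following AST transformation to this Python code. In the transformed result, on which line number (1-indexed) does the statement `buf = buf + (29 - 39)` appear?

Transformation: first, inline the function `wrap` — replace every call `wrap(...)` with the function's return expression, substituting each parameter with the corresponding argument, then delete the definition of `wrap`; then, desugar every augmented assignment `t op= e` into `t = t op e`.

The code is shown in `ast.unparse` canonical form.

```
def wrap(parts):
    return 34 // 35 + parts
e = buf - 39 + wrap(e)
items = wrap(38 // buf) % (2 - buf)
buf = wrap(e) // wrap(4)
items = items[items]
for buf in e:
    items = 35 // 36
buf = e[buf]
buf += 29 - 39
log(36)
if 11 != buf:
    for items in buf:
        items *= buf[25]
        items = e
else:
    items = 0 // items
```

Transformed code:
e = buf - 39 + (34 // 35 + e)
items = (34 // 35 + 38 // buf) % (2 - buf)
buf = (34 // 35 + e) // (34 // 35 + 4)
items = items[items]
for buf in e:
    items = 35 // 36
buf = e[buf]
buf = buf + (29 - 39)
log(36)
if 11 != buf:
    for items in buf:
        items = items * buf[25]
        items = e
else:
    items = 0 // items

8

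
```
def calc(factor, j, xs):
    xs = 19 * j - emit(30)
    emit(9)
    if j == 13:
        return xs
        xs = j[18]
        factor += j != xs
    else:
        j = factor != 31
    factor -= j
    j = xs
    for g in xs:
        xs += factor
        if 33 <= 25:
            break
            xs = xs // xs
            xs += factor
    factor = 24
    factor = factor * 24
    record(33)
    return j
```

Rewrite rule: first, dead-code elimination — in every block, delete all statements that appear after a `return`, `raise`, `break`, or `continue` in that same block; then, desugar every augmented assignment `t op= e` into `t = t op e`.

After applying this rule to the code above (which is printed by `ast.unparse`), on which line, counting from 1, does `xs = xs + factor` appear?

Transformed code:
def calc(factor, j, xs):
    xs = 19 * j - emit(30)
    emit(9)
    if j == 13:
        return xs
    else:
        j = factor != 31
    factor = factor - j
    j = xs
    for g in xs:
        xs = xs + factor
        if 33 <= 25:
            break
    factor = 24
    factor = factor * 24
    record(33)
    return j

11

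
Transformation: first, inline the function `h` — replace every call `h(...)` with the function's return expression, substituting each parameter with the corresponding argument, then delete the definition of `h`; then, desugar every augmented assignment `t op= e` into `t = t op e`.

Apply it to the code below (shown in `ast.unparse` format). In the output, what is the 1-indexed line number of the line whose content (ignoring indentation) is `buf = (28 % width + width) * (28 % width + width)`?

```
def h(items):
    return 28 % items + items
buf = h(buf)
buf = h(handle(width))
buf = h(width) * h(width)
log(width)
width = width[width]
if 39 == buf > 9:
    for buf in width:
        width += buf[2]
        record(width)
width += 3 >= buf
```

3

Transformed code:
buf = 28 % buf + buf
buf = 28 % handle(width) + handle(width)
buf = (28 % width + width) * (28 % width + width)
log(width)
width = width[width]
if 39 == buf > 9:
    for buf in width:
        width = width + buf[2]
        record(width)
width = width + (3 >= buf)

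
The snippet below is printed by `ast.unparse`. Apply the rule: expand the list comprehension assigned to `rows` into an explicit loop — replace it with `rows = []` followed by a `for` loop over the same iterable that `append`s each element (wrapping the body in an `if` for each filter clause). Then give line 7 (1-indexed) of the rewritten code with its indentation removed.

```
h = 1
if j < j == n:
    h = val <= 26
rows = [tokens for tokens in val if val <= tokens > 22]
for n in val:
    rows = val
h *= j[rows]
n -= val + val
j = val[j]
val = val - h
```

rows.append(tokens)

Transformed code:
h = 1
if j < j == n:
    h = val <= 26
rows = []
for tokens in val:
    if val <= tokens > 22:
        rows.append(tokens)
for n in val:
    rows = val
h *= j[rows]
n -= val + val
j = val[j]
val = val - h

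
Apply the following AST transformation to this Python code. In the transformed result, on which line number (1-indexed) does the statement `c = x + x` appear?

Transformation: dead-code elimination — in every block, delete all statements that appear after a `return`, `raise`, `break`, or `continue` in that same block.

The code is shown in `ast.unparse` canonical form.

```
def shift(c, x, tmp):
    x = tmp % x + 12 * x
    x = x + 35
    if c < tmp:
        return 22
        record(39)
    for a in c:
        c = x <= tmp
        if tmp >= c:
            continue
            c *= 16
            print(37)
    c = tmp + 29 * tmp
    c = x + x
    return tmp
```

Transformed code:
def shift(c, x, tmp):
    x = tmp % x + 12 * x
    x = x + 35
    if c < tmp:
        return 22
    for a in c:
        c = x <= tmp
        if tmp >= c:
            continue
    c = tmp + 29 * tmp
    c = x + x
    return tmp

11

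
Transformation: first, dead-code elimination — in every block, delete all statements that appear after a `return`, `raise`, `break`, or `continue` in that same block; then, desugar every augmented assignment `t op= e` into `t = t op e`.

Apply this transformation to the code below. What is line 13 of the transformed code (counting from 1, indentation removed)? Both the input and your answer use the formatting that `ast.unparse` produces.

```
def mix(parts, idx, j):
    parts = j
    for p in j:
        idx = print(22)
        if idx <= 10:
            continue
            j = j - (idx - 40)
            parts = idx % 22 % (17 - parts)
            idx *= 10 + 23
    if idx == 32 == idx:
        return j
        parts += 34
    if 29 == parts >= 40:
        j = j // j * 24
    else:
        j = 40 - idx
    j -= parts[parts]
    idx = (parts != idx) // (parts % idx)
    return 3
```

j = j - parts[parts]

Transformed code:
def mix(parts, idx, j):
    parts = j
    for p in j:
        idx = print(22)
        if idx <= 10:
            continue
    if idx == 32 == idx:
        return j
    if 29 == parts >= 40:
        j = j // j * 24
    else:
        j = 40 - idx
    j = j - parts[parts]
    idx = (parts != idx) // (parts % idx)
    return 3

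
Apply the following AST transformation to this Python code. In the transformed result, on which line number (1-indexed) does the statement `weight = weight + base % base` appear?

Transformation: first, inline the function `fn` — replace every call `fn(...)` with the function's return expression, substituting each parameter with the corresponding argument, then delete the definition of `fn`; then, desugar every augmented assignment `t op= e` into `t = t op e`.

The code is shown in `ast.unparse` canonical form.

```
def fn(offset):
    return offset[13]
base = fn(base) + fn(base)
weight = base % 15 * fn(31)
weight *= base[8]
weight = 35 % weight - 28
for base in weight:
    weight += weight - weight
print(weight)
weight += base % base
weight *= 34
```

8

Transformed code:
base = base[13] + base[13]
weight = base % 15 * 31[13]
weight = weight * base[8]
weight = 35 % weight - 28
for base in weight:
    weight = weight + (weight - weight)
print(weight)
weight = weight + base % base
weight = weight * 34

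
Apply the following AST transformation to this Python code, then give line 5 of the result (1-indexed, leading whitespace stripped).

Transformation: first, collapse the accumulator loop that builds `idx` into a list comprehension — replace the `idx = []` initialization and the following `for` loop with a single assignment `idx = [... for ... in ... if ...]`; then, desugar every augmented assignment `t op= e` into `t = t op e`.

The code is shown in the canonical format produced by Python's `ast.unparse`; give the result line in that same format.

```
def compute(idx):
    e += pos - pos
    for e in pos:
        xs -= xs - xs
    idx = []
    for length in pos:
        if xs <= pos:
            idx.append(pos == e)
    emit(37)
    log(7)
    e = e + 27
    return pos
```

idx = [pos == e for length in pos if xs <= pos]

Transformed code:
def compute(idx):
    e = e + (pos - pos)
    for e in pos:
        xs = xs - (xs - xs)
    idx = [pos == e for length in pos if xs <= pos]
    emit(37)
    log(7)
    e = e + 27
    return pos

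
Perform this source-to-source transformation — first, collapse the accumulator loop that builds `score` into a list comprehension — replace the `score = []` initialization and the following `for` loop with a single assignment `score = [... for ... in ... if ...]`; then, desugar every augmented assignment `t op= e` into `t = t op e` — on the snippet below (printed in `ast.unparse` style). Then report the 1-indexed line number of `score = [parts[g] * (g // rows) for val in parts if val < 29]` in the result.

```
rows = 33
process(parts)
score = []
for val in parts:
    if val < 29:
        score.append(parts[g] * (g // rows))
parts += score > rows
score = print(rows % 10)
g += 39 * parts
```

3

Transformed code:
rows = 33
process(parts)
score = [parts[g] * (g // rows) for val in parts if val < 29]
parts = parts + (score > rows)
score = print(rows % 10)
g = g + 39 * parts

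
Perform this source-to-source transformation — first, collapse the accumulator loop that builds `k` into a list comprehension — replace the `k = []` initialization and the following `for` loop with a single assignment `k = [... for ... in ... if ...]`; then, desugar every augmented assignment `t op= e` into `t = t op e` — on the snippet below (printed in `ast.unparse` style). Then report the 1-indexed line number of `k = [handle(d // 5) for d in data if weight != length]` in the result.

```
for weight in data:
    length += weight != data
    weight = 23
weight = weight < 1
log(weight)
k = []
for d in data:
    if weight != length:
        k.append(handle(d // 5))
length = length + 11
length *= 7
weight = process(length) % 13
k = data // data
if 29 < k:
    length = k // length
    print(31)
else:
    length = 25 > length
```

6

Transformed code:
for weight in data:
    length = length + (weight != data)
    weight = 23
weight = weight < 1
log(weight)
k = [handle(d // 5) for d in data if weight != length]
length = length + 11
length = length * 7
weight = process(length) % 13
k = data // data
if 29 < k:
    length = k // length
    print(31)
else:
    length = 25 > length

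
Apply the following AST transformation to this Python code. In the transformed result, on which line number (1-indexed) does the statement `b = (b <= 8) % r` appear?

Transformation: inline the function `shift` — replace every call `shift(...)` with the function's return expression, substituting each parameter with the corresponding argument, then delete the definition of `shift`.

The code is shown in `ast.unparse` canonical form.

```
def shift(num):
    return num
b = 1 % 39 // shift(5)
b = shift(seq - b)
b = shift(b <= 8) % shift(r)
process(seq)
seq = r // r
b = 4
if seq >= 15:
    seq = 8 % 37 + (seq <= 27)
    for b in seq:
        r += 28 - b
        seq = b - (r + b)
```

Transformed code:
b = 1 % 39 // 5
b = seq - b
b = (b <= 8) % r
process(seq)
seq = r // r
b = 4
if seq >= 15:
    seq = 8 % 37 + (seq <= 27)
    for b in seq:
        r += 28 - b
        seq = b - (r + b)

3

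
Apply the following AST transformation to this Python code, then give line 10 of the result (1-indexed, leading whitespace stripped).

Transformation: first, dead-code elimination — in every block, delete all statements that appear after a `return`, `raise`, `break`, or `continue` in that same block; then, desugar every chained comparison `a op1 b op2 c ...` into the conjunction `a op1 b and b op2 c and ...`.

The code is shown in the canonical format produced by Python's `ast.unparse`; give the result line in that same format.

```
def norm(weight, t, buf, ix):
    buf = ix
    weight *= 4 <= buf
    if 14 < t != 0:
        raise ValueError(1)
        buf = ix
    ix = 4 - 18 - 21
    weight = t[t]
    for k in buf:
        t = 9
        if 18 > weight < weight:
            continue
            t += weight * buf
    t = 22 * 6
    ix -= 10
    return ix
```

Transformed code:
def norm(weight, t, buf, ix):
    buf = ix
    weight *= 4 <= buf
    if 14 < t and t != 0:
        raise ValueError(1)
    ix = 4 - 18 - 21
    weight = t[t]
    for k in buf:
        t = 9
        if 18 > weight and weight < weight:
            continue
    t = 22 * 6
    ix -= 10
    return ix

if 18 > weight and weight < weight:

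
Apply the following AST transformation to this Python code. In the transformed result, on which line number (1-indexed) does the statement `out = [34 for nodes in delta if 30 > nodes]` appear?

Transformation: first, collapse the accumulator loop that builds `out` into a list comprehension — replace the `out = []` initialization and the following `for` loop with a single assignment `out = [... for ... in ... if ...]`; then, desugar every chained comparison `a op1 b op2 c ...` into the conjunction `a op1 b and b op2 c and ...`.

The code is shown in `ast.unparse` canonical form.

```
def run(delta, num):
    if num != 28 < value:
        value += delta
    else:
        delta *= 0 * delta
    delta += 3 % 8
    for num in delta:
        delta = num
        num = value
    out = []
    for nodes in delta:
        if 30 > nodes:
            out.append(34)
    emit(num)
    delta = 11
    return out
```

10

Transformed code:
def run(delta, num):
    if num != 28 and 28 < value:
        value += delta
    else:
        delta *= 0 * delta
    delta += 3 % 8
    for num in delta:
        delta = num
        num = value
    out = [34 for nodes in delta if 30 > nodes]
    emit(num)
    delta = 11
    return out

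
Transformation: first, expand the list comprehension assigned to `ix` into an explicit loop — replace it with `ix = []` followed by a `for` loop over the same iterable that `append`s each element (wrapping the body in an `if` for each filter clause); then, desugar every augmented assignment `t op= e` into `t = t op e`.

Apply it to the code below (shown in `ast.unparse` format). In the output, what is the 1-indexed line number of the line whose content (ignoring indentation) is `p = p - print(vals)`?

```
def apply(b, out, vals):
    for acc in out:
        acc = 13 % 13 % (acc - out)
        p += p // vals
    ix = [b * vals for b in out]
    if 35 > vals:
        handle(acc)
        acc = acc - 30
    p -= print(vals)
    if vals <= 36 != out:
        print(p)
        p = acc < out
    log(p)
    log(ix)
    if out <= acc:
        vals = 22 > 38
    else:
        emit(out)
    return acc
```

11

Transformed code:
def apply(b, out, vals):
    for acc in out:
        acc = 13 % 13 % (acc - out)
        p = p + p // vals
    ix = []
    for b in out:
        ix.append(b * vals)
    if 35 > vals:
        handle(acc)
        acc = acc - 30
    p = p - print(vals)
    if vals <= 36 != out:
        print(p)
        p = acc < out
    log(p)
    log(ix)
    if out <= acc:
        vals = 22 > 38
    else:
        emit(out)
    return acc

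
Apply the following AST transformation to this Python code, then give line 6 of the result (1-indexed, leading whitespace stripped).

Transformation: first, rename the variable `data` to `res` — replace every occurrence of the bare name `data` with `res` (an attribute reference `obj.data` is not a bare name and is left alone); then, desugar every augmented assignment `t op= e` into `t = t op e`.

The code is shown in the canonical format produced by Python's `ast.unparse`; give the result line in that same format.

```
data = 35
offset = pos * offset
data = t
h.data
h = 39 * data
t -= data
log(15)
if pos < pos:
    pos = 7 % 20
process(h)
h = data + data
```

Transformed code:
res = 35
offset = pos * offset
res = t
h.data
h = 39 * res
t = t - res
log(15)
if pos < pos:
    pos = 7 % 20
process(h)
h = res + res

t = t - res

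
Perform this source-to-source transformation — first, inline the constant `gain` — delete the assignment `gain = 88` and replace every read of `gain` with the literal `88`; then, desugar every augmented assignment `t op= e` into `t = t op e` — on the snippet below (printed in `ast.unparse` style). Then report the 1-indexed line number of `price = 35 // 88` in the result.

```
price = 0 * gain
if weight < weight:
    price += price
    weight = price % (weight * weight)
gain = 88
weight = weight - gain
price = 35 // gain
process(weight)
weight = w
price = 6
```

6

Transformed code:
price = 0 * 88
if weight < weight:
    price = price + price
    weight = price % (weight * weight)
weight = weight - 88
price = 35 // 88
process(weight)
weight = w
price = 6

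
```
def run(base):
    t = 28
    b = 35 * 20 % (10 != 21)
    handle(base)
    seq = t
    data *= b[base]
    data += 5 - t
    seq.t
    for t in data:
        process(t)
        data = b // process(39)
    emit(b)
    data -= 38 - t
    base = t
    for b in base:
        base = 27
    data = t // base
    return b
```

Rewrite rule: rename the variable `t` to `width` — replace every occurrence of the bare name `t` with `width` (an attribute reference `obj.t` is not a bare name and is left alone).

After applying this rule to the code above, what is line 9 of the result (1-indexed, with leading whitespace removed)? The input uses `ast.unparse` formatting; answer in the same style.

Transformed code:
def run(base):
    width = 28
    b = 35 * 20 % (10 != 21)
    handle(base)
    seq = width
    data *= b[base]
    data += 5 - width
    seq.t
    for width in data:
        process(width)
        data = b // process(39)
    emit(b)
    data -= 38 - width
    base = width
    for b in base:
        base = 27
    data = width // base
    return b

for width in data:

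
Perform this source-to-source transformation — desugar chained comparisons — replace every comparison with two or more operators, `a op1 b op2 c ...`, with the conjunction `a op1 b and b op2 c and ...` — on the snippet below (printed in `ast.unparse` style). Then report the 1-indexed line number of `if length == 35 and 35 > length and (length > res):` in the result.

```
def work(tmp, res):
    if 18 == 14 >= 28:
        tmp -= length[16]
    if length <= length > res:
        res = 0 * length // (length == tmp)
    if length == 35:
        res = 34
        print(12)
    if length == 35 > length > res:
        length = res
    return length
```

Transformed code:
def work(tmp, res):
    if 18 == 14 and 14 >= 28:
        tmp -= length[16]
    if length <= length and length > res:
        res = 0 * length // (length == tmp)
    if length == 35:
        res = 34
        print(12)
    if length == 35 and 35 > length and (length > res):
        length = res
    return length

9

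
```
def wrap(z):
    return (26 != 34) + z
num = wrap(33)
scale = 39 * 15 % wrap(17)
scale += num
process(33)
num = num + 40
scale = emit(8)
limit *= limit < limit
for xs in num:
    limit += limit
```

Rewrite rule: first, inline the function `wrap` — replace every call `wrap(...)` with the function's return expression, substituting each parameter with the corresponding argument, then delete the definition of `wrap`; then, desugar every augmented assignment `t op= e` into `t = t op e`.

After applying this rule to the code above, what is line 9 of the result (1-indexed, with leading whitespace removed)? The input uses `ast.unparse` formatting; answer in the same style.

Transformed code:
num = (26 != 34) + 33
scale = 39 * 15 % ((26 != 34) + 17)
scale = scale + num
process(33)
num = num + 40
scale = emit(8)
limit = limit * (limit < limit)
for xs in num:
    limit = limit + limit

limit = limit + limit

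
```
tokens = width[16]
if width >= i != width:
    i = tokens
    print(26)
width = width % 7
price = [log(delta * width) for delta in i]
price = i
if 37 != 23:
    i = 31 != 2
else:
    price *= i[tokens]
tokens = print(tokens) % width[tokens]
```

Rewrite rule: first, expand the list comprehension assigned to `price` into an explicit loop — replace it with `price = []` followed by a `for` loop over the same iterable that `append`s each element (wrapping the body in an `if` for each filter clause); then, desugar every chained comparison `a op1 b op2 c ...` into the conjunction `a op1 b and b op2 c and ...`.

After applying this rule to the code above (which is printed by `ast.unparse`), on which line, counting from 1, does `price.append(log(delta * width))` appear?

Transformed code:
tokens = width[16]
if width >= i and i != width:
    i = tokens
    print(26)
width = width % 7
price = []
for delta in i:
    price.append(log(delta * width))
price = i
if 37 != 23:
    i = 31 != 2
else:
    price *= i[tokens]
tokens = print(tokens) % width[tokens]

8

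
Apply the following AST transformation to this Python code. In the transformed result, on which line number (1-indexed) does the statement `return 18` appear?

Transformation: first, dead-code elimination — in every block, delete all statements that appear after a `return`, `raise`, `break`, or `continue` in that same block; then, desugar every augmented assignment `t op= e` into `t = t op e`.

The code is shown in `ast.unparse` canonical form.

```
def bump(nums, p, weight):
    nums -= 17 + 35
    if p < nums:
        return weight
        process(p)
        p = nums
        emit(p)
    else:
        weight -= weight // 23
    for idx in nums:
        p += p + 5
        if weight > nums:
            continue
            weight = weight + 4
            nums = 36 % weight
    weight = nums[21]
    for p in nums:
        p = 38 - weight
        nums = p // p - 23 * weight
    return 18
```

Transformed code:
def bump(nums, p, weight):
    nums = nums - (17 + 35)
    if p < nums:
        return weight
    else:
        weight = weight - weight // 23
    for idx in nums:
        p = p + (p + 5)
        if weight > nums:
            continue
    weight = nums[21]
    for p in nums:
        p = 38 - weight
        nums = p // p - 23 * weight
    return 18

15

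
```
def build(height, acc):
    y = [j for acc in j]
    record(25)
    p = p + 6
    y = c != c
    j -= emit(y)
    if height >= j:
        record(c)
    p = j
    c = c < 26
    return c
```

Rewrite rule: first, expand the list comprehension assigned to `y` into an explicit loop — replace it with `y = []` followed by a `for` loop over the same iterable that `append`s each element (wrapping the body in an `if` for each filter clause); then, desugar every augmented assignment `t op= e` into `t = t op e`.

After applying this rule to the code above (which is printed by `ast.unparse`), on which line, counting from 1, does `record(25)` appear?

5

Transformed code:
def build(height, acc):
    y = []
    for acc in j:
        y.append(j)
    record(25)
    p = p + 6
    y = c != c
    j = j - emit(y)
    if height >= j:
        record(c)
    p = j
    c = c < 26
    return c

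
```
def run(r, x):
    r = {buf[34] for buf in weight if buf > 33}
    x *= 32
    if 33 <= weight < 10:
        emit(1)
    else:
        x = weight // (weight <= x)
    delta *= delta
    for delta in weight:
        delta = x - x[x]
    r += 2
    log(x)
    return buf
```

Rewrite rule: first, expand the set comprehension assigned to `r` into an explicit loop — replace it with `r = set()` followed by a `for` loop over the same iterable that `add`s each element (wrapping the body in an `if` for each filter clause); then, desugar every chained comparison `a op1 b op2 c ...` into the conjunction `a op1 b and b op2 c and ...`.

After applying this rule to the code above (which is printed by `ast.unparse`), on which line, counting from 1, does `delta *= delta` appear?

11

Transformed code:
def run(r, x):
    r = set()
    for buf in weight:
        if buf > 33:
            r.add(buf[34])
    x *= 32
    if 33 <= weight and weight < 10:
        emit(1)
    else:
        x = weight // (weight <= x)
    delta *= delta
    for delta in weight:
        delta = x - x[x]
    r += 2
    log(x)
    return buf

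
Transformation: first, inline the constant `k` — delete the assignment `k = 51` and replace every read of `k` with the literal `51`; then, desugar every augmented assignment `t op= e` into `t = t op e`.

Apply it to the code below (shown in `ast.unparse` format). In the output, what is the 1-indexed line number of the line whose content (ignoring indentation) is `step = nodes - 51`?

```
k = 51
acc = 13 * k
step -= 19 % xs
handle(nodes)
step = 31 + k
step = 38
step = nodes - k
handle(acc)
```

Transformed code:
acc = 13 * 51
step = step - 19 % xs
handle(nodes)
step = 31 + 51
step = 38
step = nodes - 51
handle(acc)

6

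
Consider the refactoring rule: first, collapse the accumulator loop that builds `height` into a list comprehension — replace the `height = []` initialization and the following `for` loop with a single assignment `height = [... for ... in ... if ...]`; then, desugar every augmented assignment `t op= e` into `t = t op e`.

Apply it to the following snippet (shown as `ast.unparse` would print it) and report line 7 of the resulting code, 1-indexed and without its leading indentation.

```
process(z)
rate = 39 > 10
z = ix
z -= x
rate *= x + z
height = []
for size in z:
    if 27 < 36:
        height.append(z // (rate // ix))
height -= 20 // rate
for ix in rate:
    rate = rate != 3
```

height = height - 20 // rate

Transformed code:
process(z)
rate = 39 > 10
z = ix
z = z - x
rate = rate * (x + z)
height = [z // (rate // ix) for size in z if 27 < 36]
height = height - 20 // rate
for ix in rate:
    rate = rate != 3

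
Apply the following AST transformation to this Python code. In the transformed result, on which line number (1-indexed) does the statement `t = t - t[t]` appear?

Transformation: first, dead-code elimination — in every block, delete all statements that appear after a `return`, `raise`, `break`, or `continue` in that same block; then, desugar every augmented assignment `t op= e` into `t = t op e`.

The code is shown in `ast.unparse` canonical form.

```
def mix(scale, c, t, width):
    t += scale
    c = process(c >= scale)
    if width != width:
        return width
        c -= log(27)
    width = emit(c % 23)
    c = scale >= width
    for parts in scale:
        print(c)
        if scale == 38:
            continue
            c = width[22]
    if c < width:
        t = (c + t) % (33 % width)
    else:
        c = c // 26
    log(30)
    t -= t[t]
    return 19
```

Transformed code:
def mix(scale, c, t, width):
    t = t + scale
    c = process(c >= scale)
    if width != width:
        return width
    width = emit(c % 23)
    c = scale >= width
    for parts in scale:
        print(c)
        if scale == 38:
            continue
    if c < width:
        t = (c + t) % (33 % width)
    else:
        c = c // 26
    log(30)
    t = t - t[t]
    return 19

17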